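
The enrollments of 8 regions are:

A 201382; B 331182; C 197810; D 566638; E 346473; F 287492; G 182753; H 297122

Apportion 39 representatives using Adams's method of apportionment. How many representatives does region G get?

Standard divisor 2410852/39 ≈ 61816.718; standard quotas: A 3.258, B 5.357, C 3.200, D 9.166, E 5.605, F 4.651, G 2.956, H 4.806.
Rounding up gives 4, 6, 4, 10, 6, 5, 3, 5 = 43 seats, so the divisor must be adjusted.
With modified divisor 68200: modified quotas A 2.953, B 4.856, C 2.900, D 8.308, E 5.080, F 4.215, G 2.680, H 4.357.
Rounding up: A 3, B 5, C 3, D 9, E 6, F 5, G 3, H 5 (total 39).
G receives 3.

3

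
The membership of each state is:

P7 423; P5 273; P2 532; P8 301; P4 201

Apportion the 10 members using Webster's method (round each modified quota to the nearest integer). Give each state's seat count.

P7: 2, P5: 2, P2: 3, P8: 2, P4: 1

Standard divisor 1730/10 ≈ 173; standard quotas: P7 2.445, P5 1.578, P2 3.075, P8 1.740, P4 1.162.
Rounding to the nearest integer gives P7 2, P5 2, P2 3, P8 2, P4 1 — total 10, matching the house size, so no adjustment is needed.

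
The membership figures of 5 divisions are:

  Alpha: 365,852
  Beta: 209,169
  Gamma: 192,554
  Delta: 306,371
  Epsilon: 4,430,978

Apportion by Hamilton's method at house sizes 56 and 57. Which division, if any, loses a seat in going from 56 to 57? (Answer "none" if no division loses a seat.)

At 56 seats: Alpha 4, Beta 2, Gamma 2, Delta 3, Epsilon 45.
At 57 seats: Alpha 4, Beta 2, Gamma 2, Delta 3, Epsilon 46.
No division's allocation decreased.

none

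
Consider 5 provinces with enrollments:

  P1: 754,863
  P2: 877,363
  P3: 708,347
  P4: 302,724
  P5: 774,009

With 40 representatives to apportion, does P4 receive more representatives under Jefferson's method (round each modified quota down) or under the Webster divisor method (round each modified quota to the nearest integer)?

Jefferson: P1 9, P2 11, P3 8, P4 3, P5 9.
Webster: P1 9, P2 10, P3 8, P4 4, P5 9.
P4 gets 3 under Jefferson and 4 under Webster.

Webster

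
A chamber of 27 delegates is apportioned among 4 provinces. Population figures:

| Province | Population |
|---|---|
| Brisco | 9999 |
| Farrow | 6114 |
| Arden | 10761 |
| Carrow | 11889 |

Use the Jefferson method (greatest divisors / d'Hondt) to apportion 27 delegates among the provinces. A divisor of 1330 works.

With modified divisor 1330: modified quotas Brisco 7.518, Farrow 4.597, Arden 8.091, Carrow 8.939.
Rounding down: Brisco 7, Farrow 4, Arden 8, Carrow 8 (total 27).

Brisco 7; Farrow 4; Arden 8; Carrow 8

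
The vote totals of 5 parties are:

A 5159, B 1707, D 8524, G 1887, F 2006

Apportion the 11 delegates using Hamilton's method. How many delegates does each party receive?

A 3; B 1; D 5; G 1; F 1

The standard divisor is 19283/11 = 1753.
Standard quotas: A 2.9430, B 0.9738, D 4.8625, G 1.0764, F 1.1443.
Lower quotas: A 2, B 0, D 4, G 1, F 1 (sum 8, leaving 3 seats).
Remainders in descending order: B 0.9738, A 0.9430, D 0.8625, F 0.1443, G 0.0764.
The surplus seats go to B, A, D.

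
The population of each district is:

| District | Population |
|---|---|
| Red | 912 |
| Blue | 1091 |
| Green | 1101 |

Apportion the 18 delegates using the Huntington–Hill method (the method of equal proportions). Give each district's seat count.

Red=5, Blue=6, Green=7

With divisor 169: modified quotas Red 5.396, Blue 6.456, Green 6.515.
Geometric-mean thresholds: Red √(5·6)=5.477, Blue √(6·7)=6.481, Green √(6·7)=6.481.
Each quota rounded against its threshold gives Red 5, Blue 6, Green 7 (total 18).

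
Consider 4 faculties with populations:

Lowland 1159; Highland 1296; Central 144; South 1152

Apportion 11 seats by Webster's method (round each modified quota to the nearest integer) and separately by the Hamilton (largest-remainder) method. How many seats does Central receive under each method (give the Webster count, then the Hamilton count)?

0 and 1

Webster: Lowland 4, Highland 4, Central 0, South 3.
Hamilton: Lowland 3, Highland 4, Central 1, South 3.
Central gets 0 under Webster and 1 under Hamilton.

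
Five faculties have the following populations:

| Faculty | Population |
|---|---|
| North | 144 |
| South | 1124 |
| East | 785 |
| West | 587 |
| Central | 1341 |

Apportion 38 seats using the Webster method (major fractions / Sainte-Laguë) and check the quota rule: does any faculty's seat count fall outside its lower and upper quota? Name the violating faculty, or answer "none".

none

Standard quotas: North 1.375, South 10.729, East 7.493, West 5.603, Central 12.800.
Webster allocation: North 1, South 11, East 7, West 6, Central 13.
Every allocation lies between the lower and upper quota.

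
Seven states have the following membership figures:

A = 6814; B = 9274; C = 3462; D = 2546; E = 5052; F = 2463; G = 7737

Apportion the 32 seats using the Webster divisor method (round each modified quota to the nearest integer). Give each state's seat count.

Standard divisor 37348/32 ≈ 1167.125; standard quotas: A 5.838, B 7.946, C 2.966, D 2.181, E 4.329, F 2.110, G 6.629.
Rounding to the nearest integer gives A 6, B 8, C 3, D 2, E 4, F 2, G 7 — total 32, matching the house size, so no adjustment is needed.

A: 6, B: 8, C: 3, D: 2, E: 4, F: 2, G: 7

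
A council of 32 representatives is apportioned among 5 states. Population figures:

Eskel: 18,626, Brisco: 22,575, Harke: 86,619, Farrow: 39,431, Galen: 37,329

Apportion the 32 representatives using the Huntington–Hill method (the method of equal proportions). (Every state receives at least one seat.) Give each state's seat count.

With divisor 6469: modified quotas Eskel 2.879, Brisco 3.490, Harke 13.390, Farrow 6.095, Galen 5.770.
Geometric-mean thresholds: Eskel √(2·3)=2.449, Brisco √(3·4)=3.464, Harke √(13·14)=13.491, Farrow √(6·7)=6.481, Galen √(5·6)=5.477.
Each quota rounded against its threshold gives Eskel 3, Brisco 4, Harke 13, Farrow 6, Galen 6 (total 32).

Eskel=3, Brisco=4, Harke=13, Farrow=6, Galen=6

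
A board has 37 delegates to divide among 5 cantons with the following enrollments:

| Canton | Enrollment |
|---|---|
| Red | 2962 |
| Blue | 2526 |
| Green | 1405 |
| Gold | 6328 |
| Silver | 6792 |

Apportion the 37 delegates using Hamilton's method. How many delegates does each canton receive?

Total 20013; standard divisor 20013/37 ≈ 540.892.
Standard quotas: Red 5.4761, Blue 4.6701, Green 2.5976, Gold 11.6992, Silver 12.5570.
Lower quotas: Red 5, Blue 4, Green 2, Gold 11, Silver 12 (sum 34, leaving 3 seats).
Remainders in descending order: Gold 0.6992, Blue 0.6701, Green 0.5976, Silver 0.5570, Red 0.4761.
The surplus seats go to Gold, Blue, Green.

Red=5; Blue=5; Green=3; Gold=12; Silver=12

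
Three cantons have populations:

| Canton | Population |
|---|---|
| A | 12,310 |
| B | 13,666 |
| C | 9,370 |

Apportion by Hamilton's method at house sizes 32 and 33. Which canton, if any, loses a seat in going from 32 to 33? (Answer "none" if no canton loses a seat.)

none

At 32 seats: A 11, B 12, C 9.
At 33 seats: A 11, B 13, C 9.
No canton's allocation decreased.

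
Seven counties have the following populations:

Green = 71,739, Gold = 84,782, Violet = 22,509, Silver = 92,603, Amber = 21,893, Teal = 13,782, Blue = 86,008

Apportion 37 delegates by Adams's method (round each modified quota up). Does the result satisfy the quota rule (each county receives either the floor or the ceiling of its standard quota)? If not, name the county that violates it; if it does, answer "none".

Standard quotas: Green 6.749, Gold 7.976, Violet 2.117, Silver 8.711, Amber 2.060, Teal 1.296, Blue 8.091.
Adams allocation: Green 7, Gold 8, Violet 2, Silver 8, Amber 2, Teal 2, Blue 8.
Every allocation lies between the lower and upper quota.

none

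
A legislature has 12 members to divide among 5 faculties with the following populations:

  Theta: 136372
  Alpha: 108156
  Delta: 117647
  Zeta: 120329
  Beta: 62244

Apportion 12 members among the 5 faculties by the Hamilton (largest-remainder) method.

Theta 3; Alpha 2; Delta 3; Zeta 3; Beta 1

Standard divisor: 544748 ÷ 12 ≈ 45395.667.
Standard quotas: Theta 3.0041, Alpha 2.3825, Delta 2.5916, Zeta 2.6507, Beta 1.3711.
Lower quotas: Theta 3, Alpha 2, Delta 2, Zeta 2, Beta 1 (sum 10, leaving 2 seats).
Remainders in descending order: Zeta 0.6507, Delta 0.5916, Alpha 0.3825, Beta 0.3711, Theta 0.0041.
Largest remainders: Zeta, Delta receive the extra seats.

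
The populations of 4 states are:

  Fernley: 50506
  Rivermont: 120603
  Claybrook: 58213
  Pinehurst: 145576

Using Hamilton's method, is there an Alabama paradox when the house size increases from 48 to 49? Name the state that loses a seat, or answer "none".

Fernley

At 48 seats: Fernley 7, Rivermont 15, Claybrook 7, Pinehurst 19.
At 49 seats: Fernley 6, Rivermont 16, Claybrook 8, Pinehurst 19.
Fernley drops from 7 to 6.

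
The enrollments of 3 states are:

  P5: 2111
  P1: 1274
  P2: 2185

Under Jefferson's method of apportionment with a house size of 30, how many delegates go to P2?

Standard divisor 5570/30 ≈ 185.667; standard quotas: P5 11.370, P1 6.862, P2 11.768.
Rounding down gives 11, 6, 11 = 28 seats, so the divisor must be adjusted.
With modified divisor 180: modified quotas P5 11.728, P1 7.078, P2 12.139.
Rounding down: P5 11, P1 7, P2 12 (total 30).
P2 receives 12.

12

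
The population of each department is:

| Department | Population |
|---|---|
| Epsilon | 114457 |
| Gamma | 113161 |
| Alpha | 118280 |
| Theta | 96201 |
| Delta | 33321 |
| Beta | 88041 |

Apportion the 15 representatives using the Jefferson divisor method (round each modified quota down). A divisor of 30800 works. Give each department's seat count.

With modified divisor 30800: modified quotas Epsilon 3.716, Gamma 3.674, Alpha 3.840, Theta 3.123, Delta 1.082, Beta 2.858.
Rounding down: Epsilon 3, Gamma 3, Alpha 3, Theta 3, Delta 1, Beta 2 (total 15).

Epsilon=3, Gamma=3, Alpha=3, Theta=3, Delta=1, Beta=2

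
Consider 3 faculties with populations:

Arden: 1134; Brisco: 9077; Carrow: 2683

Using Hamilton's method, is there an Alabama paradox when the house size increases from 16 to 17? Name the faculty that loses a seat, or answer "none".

At 16 seats: Arden 2, Brisco 11, Carrow 3.
At 17 seats: Arden 1, Brisco 12, Carrow 4.
Arden drops from 2 to 1.

Arden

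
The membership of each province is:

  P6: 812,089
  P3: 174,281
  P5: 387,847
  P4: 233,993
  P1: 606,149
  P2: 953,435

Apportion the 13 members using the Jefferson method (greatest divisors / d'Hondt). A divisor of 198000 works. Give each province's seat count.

With modified divisor 198000: modified quotas P6 4.101, P3 0.880, P5 1.959, P4 1.182, P1 3.061, P2 4.815.
Rounding down: P6 4, P3 0, P5 1, P4 1, P1 3, P2 4 (total 13).

P6 4; P3 0; P5 1; P4 1; P1 3; P2 4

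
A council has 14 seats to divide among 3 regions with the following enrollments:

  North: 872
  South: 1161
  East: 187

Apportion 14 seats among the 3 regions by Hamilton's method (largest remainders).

North 6, South 7, East 1

The standard divisor is 2220/14 ≈ 158.571.
Standard quotas: North 5.499, South 7.322, East 1.179.
Lower quotas: North 5, South 7, East 1 (sum 13, leaving 1 seat).
Remainders in descending order: North 0.499, South 0.322, East 0.179.
The surplus seat goes to North.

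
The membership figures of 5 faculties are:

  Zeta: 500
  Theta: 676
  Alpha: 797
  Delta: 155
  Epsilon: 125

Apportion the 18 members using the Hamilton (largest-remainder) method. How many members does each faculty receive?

Zeta 4, Theta 6, Alpha 6, Delta 1, Epsilon 1

Standard divisor: 2253 ÷ 18 ≈ 125.167.
Standard quotas: Zeta 3.995, Theta 5.401, Alpha 6.368, Delta 1.238, Epsilon 0.999.
Lower quotas: Zeta 3, Theta 5, Alpha 6, Delta 1, Epsilon 0 (sum 15, leaving 3 seats).
Remainders in descending order: Epsilon 0.999, Zeta 0.995, Theta 0.401, Alpha 0.368, Delta 0.238.
The surplus seats go to Epsilon, Zeta, Theta.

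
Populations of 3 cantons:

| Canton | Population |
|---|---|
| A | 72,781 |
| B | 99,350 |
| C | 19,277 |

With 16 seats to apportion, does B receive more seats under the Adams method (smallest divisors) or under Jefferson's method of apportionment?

Adams: A 6, B 8, C 2.
Jefferson: A 6, B 9, C 1.
B gets 8 under Adams and 9 under Jefferson.

Jefferson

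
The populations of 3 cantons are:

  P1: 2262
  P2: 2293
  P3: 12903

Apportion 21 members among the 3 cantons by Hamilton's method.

P1: 3, P2: 3, P3: 15

The standard divisor is 17458/21 ≈ 831.333.
Standard quotas: P1 2.7209, P2 2.7582, P3 15.5209.
Lower quotas: P1 2, P2 2, P3 15 (sum 19, leaving 2 seats).
Remainders in descending order: P2 0.7582, P1 0.7209, P3 0.5209.
Largest remainders: P2, P1 receive the extra seats.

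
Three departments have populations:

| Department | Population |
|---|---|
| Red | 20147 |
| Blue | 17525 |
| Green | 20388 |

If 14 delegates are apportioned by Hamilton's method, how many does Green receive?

5

The standard divisor is 58060/14 ≈ 4147.143.
Standard quotas: Red 4.8580, Blue 4.2258, Green 4.9162.
Lower quotas: Red 4, Blue 4, Green 4 (sum 12, leaving 2 seats).
Remainders in descending order: Green 0.9162, Red 0.8580, Blue 0.2258.
The surplus seats go to Green, Red.
Green receives 5.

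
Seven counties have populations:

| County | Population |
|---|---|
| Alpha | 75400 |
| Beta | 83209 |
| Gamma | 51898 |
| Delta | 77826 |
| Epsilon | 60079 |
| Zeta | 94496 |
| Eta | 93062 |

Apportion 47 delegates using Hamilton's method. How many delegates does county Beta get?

7

Total 535970; standard divisor 535970/47 ≈ 11403.617.
Standard quotas: Alpha 6.6119, Beta 7.2967, Gamma 4.5510, Delta 6.8247, Epsilon 5.2684, Zeta 8.2865, Eta 8.1607.
Lower quotas: Alpha 6, Beta 7, Gamma 4, Delta 6, Epsilon 5, Zeta 8, Eta 8 (sum 44, leaving 3 seats).
Remainders in descending order: Delta 0.8247, Alpha 0.6119, Gamma 0.5510, Beta 0.2967, Zeta 0.2865, Epsilon 0.2684, Eta 0.1607.
Largest remainders: Delta, Alpha, Gamma receive the extra seats.
Beta receives 7.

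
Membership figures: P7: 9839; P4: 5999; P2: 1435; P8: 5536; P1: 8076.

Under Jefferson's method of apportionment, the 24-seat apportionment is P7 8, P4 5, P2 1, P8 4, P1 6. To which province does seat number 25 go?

P1

Priority for the next seat is population ÷ (current seats + 1).
Priorities: P7 1093.222, P4 999.833, P2 717.500, P8 1107.200, P1 1153.714.
Highest priority: P1.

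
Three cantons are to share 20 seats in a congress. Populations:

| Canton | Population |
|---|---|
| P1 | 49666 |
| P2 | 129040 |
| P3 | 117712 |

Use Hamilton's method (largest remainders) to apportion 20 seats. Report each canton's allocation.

P1 3; P2 9; P3 8

The standard divisor is 296418/20 ≈ 14820.9.
Standard quotas: P1 3.3511, P2 8.7066, P3 7.9423.
Lower quotas: P1 3, P2 8, P3 7 (sum 18, leaving 2 seats).
Remainders in descending order: P3 0.9423, P2 0.7066, P1 0.3511.
The surplus seats go to P3, P2.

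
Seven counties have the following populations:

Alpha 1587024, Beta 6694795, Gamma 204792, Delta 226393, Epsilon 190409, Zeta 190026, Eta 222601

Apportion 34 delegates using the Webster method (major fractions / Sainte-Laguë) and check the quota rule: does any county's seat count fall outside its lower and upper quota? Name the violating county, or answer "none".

Standard quotas: Alpha 5.792, Beta 24.433, Gamma 0.747, Delta 0.826, Epsilon 0.695, Zeta 0.694, Eta 0.812.
Webster allocation: Alpha 6, Beta 23, Gamma 1, Delta 1, Epsilon 1, Zeta 1, Eta 1.
Beta has quota 24.433 (lower 24, upper 25) but receives 23 — outside the quota interval.

Beta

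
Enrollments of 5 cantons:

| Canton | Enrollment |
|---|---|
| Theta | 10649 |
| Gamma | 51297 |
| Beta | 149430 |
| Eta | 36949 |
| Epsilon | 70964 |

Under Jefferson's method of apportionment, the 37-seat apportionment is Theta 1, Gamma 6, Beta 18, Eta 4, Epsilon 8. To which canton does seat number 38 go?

Priority for the next seat is population ÷ (current seats + 1).
Priorities: Theta 5324.500, Gamma 7328.143, Beta 7864.737, Eta 7389.800, Epsilon 7884.889.
Highest priority: Epsilon.

Epsilon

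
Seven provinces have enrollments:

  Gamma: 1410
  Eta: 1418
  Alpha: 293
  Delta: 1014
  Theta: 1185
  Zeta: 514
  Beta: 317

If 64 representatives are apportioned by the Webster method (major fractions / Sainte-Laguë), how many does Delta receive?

Standard divisor 6151/64 ≈ 96.109; standard quotas: Gamma 14.671, Eta 14.754, Alpha 3.049, Delta 10.550, Theta 12.330, Zeta 5.348, Beta 3.298.
Rounding to the nearest integer gives Gamma 15, Eta 15, Alpha 3, Delta 11, Theta 12, Zeta 5, Beta 3 — total 64, matching the house size, so no adjustment is needed.
Delta receives 11.

11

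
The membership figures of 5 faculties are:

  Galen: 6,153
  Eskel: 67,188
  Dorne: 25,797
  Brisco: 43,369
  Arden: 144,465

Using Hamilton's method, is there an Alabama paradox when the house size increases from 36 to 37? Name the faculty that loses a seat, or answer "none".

At 36 seats: Galen 1, Eskel 8, Dorne 3, Brisco 6, Arden 18.
At 37 seats: Galen 1, Eskel 9, Dorne 3, Brisco 5, Arden 19.
Brisco drops from 6 to 5.

Brisco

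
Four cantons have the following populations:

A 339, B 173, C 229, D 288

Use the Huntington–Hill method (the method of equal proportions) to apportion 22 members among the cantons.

A=7, B=4, C=5, D=6

With divisor 48: modified quotas A 7.062, B 3.604, C 4.771, D 6.000.
Geometric-mean thresholds: A √(7·8)=7.483, B √(3·4)=3.464, C √(4·5)=4.472, D √(6·7)=6.481.
Each quota rounded against its threshold gives A 7, B 4, C 5, D 6 (total 22).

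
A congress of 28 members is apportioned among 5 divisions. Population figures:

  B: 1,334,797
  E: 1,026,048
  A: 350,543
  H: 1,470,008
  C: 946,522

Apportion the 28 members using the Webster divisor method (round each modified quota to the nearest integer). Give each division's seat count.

B 7, E 6, A 2, H 8, C 5

Standard divisor 5127918/28 ≈ 183139.929; standard quotas: B 7.288, E 5.603, A 1.914, H 8.027, C 5.168.
Rounding to the nearest integer gives B 7, E 6, A 2, H 8, C 5 — total 28, matching the house size, so no adjustment is needed.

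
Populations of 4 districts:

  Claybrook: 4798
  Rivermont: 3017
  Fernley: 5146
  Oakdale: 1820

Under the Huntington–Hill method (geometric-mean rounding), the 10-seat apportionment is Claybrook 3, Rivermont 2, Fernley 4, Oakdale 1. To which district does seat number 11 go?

Claybrook

Priority for the next seat is population ÷ (√(s·(s+1))).
Priorities: Claybrook 1385.063, Rivermont 1231.685, Fernley 1150.681, Oakdale 1286.934.
Highest priority: Claybrook.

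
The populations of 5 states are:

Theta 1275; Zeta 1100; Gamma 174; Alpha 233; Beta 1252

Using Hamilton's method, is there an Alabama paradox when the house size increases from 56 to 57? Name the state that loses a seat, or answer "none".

Gamma

At 56 seats: Theta 18, Zeta 15, Gamma 3, Alpha 3, Beta 17.
At 57 seats: Theta 18, Zeta 16, Gamma 2, Alpha 3, Beta 18.
Gamma drops from 3 to 2.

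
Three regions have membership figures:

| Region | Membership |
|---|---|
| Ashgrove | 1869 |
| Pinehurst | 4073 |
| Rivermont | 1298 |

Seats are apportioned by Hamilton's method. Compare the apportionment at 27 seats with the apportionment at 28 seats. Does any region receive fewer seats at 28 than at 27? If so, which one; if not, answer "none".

At 27 seats: Ashgrove 7, Pinehurst 15, Rivermont 5.
At 28 seats: Ashgrove 7, Pinehurst 16, Rivermont 5.
No region's allocation decreased.

none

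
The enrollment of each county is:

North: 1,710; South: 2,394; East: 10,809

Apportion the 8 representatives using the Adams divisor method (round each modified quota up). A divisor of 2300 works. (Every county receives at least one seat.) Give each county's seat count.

With modified divisor 2300: modified quotas North 0.743, South 1.041, East 4.700.
Rounding up: North 1, South 2, East 5 (total 8).

North=1, South=2, East=5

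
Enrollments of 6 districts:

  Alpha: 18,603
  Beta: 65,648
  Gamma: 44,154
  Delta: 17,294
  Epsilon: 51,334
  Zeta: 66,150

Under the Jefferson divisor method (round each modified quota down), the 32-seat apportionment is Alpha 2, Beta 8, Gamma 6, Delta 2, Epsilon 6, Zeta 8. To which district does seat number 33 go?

Priority for the next seat is population ÷ (current seats + 1).
Priorities: Alpha 6201.000, Beta 7294.222, Gamma 6307.714, Delta 5764.667, Epsilon 7333.429, Zeta 7350.000.
Highest priority: Zeta.

Zeta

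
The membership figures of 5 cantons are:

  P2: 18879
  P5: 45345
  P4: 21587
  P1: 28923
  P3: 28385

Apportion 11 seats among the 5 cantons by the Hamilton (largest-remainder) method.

Total 143119; standard divisor 143119/11 ≈ 13010.818.
Standard quotas: P2 1.4510, P5 3.4852, P4 1.6592, P1 2.2230, P3 2.1816.
Lower quotas: P2 1, P5 3, P4 1, P1 2, P3 2 (sum 9, leaving 2 seats).
Remainders in descending order: P4 0.6592, P5 0.4852, P2 0.4510, P1 0.2230, P3 0.1816.
The surplus seats go to P4, P5.

P2: 1, P5: 4, P4: 2, P1: 2, P3: 2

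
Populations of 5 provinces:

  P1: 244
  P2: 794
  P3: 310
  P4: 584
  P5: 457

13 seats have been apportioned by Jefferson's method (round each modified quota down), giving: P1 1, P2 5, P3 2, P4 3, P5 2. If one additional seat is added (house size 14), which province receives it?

Priority for the next seat is population ÷ (current seats + 1).
Priorities: P1 122.000, P2 132.333, P3 103.333, P4 146.000, P5 152.333.
Highest priority: P5.

P5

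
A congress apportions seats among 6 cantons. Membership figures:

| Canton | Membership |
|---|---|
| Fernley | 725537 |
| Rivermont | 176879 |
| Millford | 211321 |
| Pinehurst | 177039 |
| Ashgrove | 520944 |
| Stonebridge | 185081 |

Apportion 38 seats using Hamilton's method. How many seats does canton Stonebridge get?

The standard divisor is 1996801/38 ≈ 52547.395.
Standard quotas: Fernley 13.8073, Rivermont 3.3661, Millford 4.0215, Pinehurst 3.3691, Ashgrove 9.9138, Stonebridge 3.5222.
Lower quotas: Fernley 13, Rivermont 3, Millford 4, Pinehurst 3, Ashgrove 9, Stonebridge 3 (sum 35, leaving 3 seats).
Remainders in descending order: Ashgrove 0.9138, Fernley 0.8073, Stonebridge 0.5222, Pinehurst 0.3691, Rivermont 0.3661, Millford 0.0215.
The surplus seats go to Ashgrove, Fernley, Stonebridge.
Stonebridge receives 4.

4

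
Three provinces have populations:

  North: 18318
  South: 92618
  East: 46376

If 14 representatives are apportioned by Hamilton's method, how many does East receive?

The standard divisor is 157312/14 ≈ 11236.571.
Standard quotas: North 1.6302, South 8.2425, East 4.1272.
Lower quotas: North 1, South 8, East 4 (sum 13, leaving 1 seat).
Remainders in descending order: North 0.6302, South 0.2425, East 0.1272.
Largest remainder: North receives the extra seat.
East receives 4.

4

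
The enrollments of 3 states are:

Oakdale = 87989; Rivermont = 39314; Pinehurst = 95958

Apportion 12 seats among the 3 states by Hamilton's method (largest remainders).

Oakdale 5, Rivermont 2, Pinehurst 5

Standard divisor: 223261 ÷ 12 ≈ 18605.083.
Standard quotas: Oakdale 4.7293, Rivermont 2.1131, Pinehurst 5.1576.
Lower quotas: Oakdale 4, Rivermont 2, Pinehurst 5 (sum 11, leaving 1 seat).
Remainders in descending order: Oakdale 0.7293, Pinehurst 0.1576, Rivermont 0.1131.
Largest remainder: Oakdale receives the extra seat.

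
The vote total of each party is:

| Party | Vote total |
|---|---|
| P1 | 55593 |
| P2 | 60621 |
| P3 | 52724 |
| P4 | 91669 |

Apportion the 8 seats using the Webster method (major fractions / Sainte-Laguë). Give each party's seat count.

Standard divisor 260607/8 ≈ 32575.875; standard quotas: P1 1.707, P2 1.861, P3 1.618, P4 2.814.
Rounding to the nearest integer gives 2, 2, 2, 3 = 9 seats, so the divisor must be adjusted.
With modified divisor 35900: modified quotas P1 1.549, P2 1.689, P3 1.469, P4 2.553.
Rounding to the nearest integer: P1 2, P2 2, P3 1, P4 3 (total 8).

P1: 2, P2: 2, P3: 1, P4: 3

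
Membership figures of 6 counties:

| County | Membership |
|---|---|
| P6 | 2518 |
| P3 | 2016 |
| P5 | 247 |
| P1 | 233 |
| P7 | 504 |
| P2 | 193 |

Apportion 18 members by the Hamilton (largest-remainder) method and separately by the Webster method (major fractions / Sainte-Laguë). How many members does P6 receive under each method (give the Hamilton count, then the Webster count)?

8 and 7

Hamilton: P6 8, P3 6, P5 1, P1 1, P7 1, P2 1.
Webster: P6 7, P3 6, P5 1, P1 1, P7 2, P2 1.
P6 gets 8 under Hamilton and 7 under Webster.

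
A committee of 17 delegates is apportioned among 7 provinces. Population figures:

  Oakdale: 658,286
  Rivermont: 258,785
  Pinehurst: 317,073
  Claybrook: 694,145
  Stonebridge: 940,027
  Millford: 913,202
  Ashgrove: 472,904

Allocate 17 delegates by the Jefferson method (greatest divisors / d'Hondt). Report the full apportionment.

Oakdale: 2, Rivermont: 1, Pinehurst: 1, Claybrook: 3, Stonebridge: 4, Millford: 4, Ashgrove: 2

Standard divisor 4254422/17 ≈ 250260.118; standard quotas: Oakdale 2.630, Rivermont 1.034, Pinehurst 1.267, Claybrook 2.774, Stonebridge 3.756, Millford 3.649, Ashgrove 1.890.
Rounding down gives 2, 1, 1, 2, 3, 3, 1 = 13 seats, so the divisor must be adjusted.
With modified divisor 223900: modified quotas Oakdale 2.940, Rivermont 1.156, Pinehurst 1.416, Claybrook 3.100, Stonebridge 4.198, Millford 4.079, Ashgrove 2.112.
Rounding down: Oakdale 2, Rivermont 1, Pinehurst 1, Claybrook 3, Stonebridge 4, Millford 4, Ashgrove 2 (total 17).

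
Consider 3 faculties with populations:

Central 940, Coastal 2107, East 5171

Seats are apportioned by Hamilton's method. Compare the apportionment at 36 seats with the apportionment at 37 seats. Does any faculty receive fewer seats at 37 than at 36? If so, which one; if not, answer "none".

At 36 seats: Central 4, Coastal 9, East 23.
At 37 seats: Central 4, Coastal 10, East 23.
No faculty's allocation decreased.

none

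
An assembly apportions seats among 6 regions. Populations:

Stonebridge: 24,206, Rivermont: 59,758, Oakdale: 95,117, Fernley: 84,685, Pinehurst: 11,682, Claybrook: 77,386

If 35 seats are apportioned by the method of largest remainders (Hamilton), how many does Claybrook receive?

8

Standard divisor: 352834 ÷ 35 ≈ 10080.971.
Standard quotas: Stonebridge 2.4012, Rivermont 5.9278, Oakdale 9.4353, Fernley 8.4005, Pinehurst 1.1588, Claybrook 7.6764.
Lower quotas: Stonebridge 2, Rivermont 5, Oakdale 9, Fernley 8, Pinehurst 1, Claybrook 7 (sum 32, leaving 3 seats).
Remainders in descending order: Rivermont 0.9278, Claybrook 0.6764, Oakdale 0.4353, Stonebridge 0.4012, Fernley 0.4005, Pinehurst 0.1588.
Largest remainders: Rivermont, Claybrook, Oakdale receive the extra seats.
Claybrook receives 8.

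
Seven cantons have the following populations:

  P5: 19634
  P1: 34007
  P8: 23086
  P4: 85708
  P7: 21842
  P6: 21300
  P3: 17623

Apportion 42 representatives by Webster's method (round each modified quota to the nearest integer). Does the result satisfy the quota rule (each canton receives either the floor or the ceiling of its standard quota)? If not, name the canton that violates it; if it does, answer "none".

none

Standard quotas: P5 3.695, P1 6.399, P8 4.344, P4 16.128, P7 4.110, P6 4.008, P3 3.316.
Webster allocation: P5 4, P1 7, P8 4, P4 16, P7 4, P6 4, P3 3.
Every allocation lies between the lower and upper quota.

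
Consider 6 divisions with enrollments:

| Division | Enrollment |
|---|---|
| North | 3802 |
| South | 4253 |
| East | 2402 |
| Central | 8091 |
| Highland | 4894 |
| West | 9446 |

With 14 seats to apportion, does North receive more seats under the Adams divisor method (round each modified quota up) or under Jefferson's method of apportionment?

Adams

Adams: North 2, South 2, East 1, Central 3, Highland 2, West 4.
Jefferson: North 1, South 2, East 1, Central 4, Highland 2, West 4.
North gets 2 under Adams and 1 under Jefferson.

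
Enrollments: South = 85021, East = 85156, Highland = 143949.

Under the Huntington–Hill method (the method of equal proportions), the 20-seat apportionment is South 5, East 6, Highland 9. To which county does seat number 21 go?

Priority for the next seat is population ÷ (√(s·(s+1))).
Priorities: South 15522.640, East 13139.856, Highland 15173.557.
Highest priority: South.

South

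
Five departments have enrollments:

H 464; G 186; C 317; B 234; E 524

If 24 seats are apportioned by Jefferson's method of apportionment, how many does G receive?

2

Standard divisor 1725/24 ≈ 71.875; standard quotas: H 6.456, G 2.588, C 4.410, B 3.256, E 7.290.
Rounding down gives 6, 2, 4, 3, 7 = 22 seats, so the divisor must be adjusted.
With modified divisor 64: modified quotas H 7.250, G 2.906, C 4.953, B 3.656, E 8.188.
Rounding down: H 7, G 2, C 4, B 3, E 8 (total 24).
G receives 2.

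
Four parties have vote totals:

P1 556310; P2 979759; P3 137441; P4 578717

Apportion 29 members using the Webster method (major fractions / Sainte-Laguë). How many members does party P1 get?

Standard divisor 2252227/29 ≈ 77663; standard quotas: P1 7.163, P2 12.616, P3 1.770, P4 7.452.
Rounding to the nearest integer gives P1 7, P2 13, P3 2, P4 7 — total 29, matching the house size, so no adjustment is needed.
P1 receives 7.

7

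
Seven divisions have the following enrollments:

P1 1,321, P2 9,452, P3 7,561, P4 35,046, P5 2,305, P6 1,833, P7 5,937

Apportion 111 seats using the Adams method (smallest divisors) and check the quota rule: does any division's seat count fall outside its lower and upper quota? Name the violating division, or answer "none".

P4

Standard quotas: P1 2.311, P2 16.534, P3 13.226, P4 61.305, P5 4.032, P6 3.206, P7 10.385.
Adams allocation: P1 3, P2 16, P3 13, P4 60, P5 4, P6 4, P7 11.
P4 has quota 61.305 (lower 61, upper 62) but receives 60 — outside the quota interval.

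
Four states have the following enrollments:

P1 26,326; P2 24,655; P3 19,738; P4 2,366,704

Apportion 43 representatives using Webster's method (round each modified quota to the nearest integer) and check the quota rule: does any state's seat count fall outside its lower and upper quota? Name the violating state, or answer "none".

P4

Standard quotas: P1 0.464, P2 0.435, P3 0.348, P4 41.752.
Webster allocation: P1 0, P2 0, P3 0, P4 43.
P4 has quota 41.752 (lower 41, upper 42) but receives 43 — outside the quota interval.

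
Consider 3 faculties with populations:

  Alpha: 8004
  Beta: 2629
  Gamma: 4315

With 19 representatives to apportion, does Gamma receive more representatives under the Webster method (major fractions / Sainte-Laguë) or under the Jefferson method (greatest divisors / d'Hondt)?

Webster

Webster: Alpha 10, Beta 3, Gamma 6.
Jefferson: Alpha 11, Beta 3, Gamma 5.
Gamma gets 6 under Webster and 5 under Jefferson.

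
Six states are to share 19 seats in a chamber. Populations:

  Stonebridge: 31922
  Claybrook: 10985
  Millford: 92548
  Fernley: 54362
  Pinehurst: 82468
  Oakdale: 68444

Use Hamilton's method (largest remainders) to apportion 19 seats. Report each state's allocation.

Stonebridge 2; Claybrook 1; Millford 5; Fernley 3; Pinehurst 4; Oakdale 4

Total 340729; standard divisor 340729/19 ≈ 17933.105.
Standard quotas: Stonebridge 1.7801, Claybrook 0.6126, Millford 5.1607, Fernley 3.0314, Pinehurst 4.5986, Oakdale 3.8166.
Lower quotas: Stonebridge 1, Claybrook 0, Millford 5, Fernley 3, Pinehurst 4, Oakdale 3 (sum 16, leaving 3 seats).
Remainders in descending order: Oakdale 0.8166, Stonebridge 0.7801, Claybrook 0.6126, Pinehurst 0.5986, Millford 0.1607, Fernley 0.0314.
Largest remainders: Oakdale, Stonebridge, Claybrook receive the extra seats.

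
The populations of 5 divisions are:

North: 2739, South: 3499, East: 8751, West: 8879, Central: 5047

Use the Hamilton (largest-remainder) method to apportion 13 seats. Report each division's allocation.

North=1, South=2, East=4, West=4, Central=2

The standard divisor is 28915/13 ≈ 2224.231.
Standard quotas: North 1.2314, South 1.5731, East 3.9344, West 3.9919, Central 2.2691.
Lower quotas: North 1, South 1, East 3, West 3, Central 2 (sum 10, leaving 3 seats).
Remainders in descending order: West 0.9919, East 0.9344, South 0.5731, Central 0.2691, North 0.2314.
The surplus seats go to West, East, South.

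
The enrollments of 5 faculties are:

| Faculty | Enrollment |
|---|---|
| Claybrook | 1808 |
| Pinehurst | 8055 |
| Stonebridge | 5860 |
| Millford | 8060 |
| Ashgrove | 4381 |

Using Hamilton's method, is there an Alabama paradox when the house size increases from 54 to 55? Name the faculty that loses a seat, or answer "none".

Claybrook

At 54 seats: Claybrook 4, Pinehurst 15, Stonebridge 11, Millford 16, Ashgrove 8.
At 55 seats: Claybrook 3, Pinehurst 16, Stonebridge 11, Millford 16, Ashgrove 9.
Claybrook drops from 4 to 3.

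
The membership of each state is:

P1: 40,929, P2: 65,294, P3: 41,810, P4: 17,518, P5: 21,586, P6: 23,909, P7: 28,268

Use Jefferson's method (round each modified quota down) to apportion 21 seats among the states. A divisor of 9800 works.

P1 4; P2 6; P3 4; P4 1; P5 2; P6 2; P7 2

With modified divisor 9800: modified quotas P1 4.176, P2 6.663, P3 4.266, P4 1.788, P5 2.203, P6 2.440, P7 2.884.
Rounding down: P1 4, P2 6, P3 4, P4 1, P5 2, P6 2, P7 2 (total 21).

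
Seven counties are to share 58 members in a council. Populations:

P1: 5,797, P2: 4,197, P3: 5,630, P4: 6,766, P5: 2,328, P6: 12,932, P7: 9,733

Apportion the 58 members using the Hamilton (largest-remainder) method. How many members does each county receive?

P1=7, P2=5, P3=7, P4=8, P5=3, P6=16, P7=12

The standard divisor is 47383/58 ≈ 816.948.
Standard quotas: P1 7.0959, P2 5.1374, P3 6.8915, P4 8.2820, P5 2.8496, P6 15.8296, P7 11.9139.
Lower quotas: P1 7, P2 5, P3 6, P4 8, P5 2, P6 15, P7 11 (sum 54, leaving 4 seats).
Remainders in descending order: P7 0.9139, P3 0.8915, P5 0.8496, P6 0.8296, P4 0.2820, P2 0.1374, P1 0.0959.
The surplus seats go to P7, P3, P5, P6.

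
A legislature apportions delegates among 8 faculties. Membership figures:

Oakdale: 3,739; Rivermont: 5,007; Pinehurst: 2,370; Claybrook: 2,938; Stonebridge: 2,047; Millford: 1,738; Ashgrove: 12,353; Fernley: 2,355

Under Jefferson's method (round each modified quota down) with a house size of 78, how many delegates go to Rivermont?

Standard divisor 32547/78 ≈ 417.269; standard quotas: Oakdale 8.961, Rivermont 11.999, Pinehurst 5.680, Claybrook 7.041, Stonebridge 4.906, Millford 4.165, Ashgrove 29.604, Fernley 5.644.
Rounding down gives 8, 11, 5, 7, 4, 4, 29, 5 = 73 seats, so the divisor must be adjusted.
With modified divisor 397: modified quotas Oakdale 9.418, Rivermont 12.612, Pinehurst 5.970, Claybrook 7.401, Stonebridge 5.156, Millford 4.378, Ashgrove 31.116, Fernley 5.932.
Rounding down: Oakdale 9, Rivermont 12, Pinehurst 5, Claybrook 7, Stonebridge 5, Millford 4, Ashgrove 31, Fernley 5 (total 78).
Rivermont receives 12.

12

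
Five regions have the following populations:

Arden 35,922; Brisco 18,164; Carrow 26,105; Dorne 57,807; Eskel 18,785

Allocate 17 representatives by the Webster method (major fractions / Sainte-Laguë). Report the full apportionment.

Arden=4, Brisco=2, Carrow=3, Dorne=6, Eskel=2

Standard divisor 156783/17 ≈ 9222.529; standard quotas: Arden 3.895, Brisco 1.970, Carrow 2.831, Dorne 6.268, Eskel 2.037.
Rounding to the nearest integer gives Arden 4, Brisco 2, Carrow 3, Dorne 6, Eskel 2 — total 17, matching the house size, so no adjustment is needed.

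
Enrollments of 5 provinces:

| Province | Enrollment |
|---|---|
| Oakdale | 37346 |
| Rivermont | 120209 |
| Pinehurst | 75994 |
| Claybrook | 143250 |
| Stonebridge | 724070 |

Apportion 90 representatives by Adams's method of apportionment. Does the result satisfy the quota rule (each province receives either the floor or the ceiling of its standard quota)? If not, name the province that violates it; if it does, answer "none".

Stonebridge

Standard quotas: Oakdale 3.053, Rivermont 9.828, Pinehurst 6.213, Claybrook 11.711, Stonebridge 59.195.
Adams allocation: Oakdale 3, Rivermont 10, Pinehurst 7, Claybrook 12, Stonebridge 58.
Stonebridge has quota 59.195 (lower 59, upper 60) but receives 58 — outside the quota interval.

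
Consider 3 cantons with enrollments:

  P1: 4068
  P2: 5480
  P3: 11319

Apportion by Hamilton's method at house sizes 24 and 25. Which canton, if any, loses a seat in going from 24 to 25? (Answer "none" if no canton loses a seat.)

At 24 seats: P1 5, P2 6, P3 13.
At 25 seats: P1 5, P2 7, P3 13.
No canton's allocation decreased.

none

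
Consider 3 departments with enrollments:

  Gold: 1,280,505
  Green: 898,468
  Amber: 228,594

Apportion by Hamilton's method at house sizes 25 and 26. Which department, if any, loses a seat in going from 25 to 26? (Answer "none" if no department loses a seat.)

Amber

At 25 seats: Gold 13, Green 9, Amber 3.
At 26 seats: Gold 14, Green 10, Amber 2.
Amber drops from 3 to 2.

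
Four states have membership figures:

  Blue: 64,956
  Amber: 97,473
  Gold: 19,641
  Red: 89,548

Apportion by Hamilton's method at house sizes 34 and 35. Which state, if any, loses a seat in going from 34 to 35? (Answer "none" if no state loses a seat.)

At 34 seats: Blue 8, Amber 12, Gold 3, Red 11.
At 35 seats: Blue 8, Amber 13, Gold 2, Red 12.
Gold drops from 3 to 2.

Gold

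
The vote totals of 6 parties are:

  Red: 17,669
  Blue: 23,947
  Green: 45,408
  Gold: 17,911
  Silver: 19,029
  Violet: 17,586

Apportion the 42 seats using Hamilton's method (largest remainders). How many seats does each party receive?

Standard divisor: 141550 ÷ 42 ≈ 3370.238.
Standard quotas: Red 5.2427, Blue 7.1054, Green 13.4732, Gold 5.3145, Silver 5.6462, Violet 5.2180.
Lower quotas: Red 5, Blue 7, Green 13, Gold 5, Silver 5, Violet 5 (sum 40, leaving 2 seats).
Remainders in descending order: Silver 0.6462, Green 0.4732, Gold 0.3145, Red 0.2427, Violet 0.2180, Blue 0.1054.
The surplus seats go to Silver, Green.

Red 5, Blue 7, Green 14, Gold 5, Silver 6, Violet 5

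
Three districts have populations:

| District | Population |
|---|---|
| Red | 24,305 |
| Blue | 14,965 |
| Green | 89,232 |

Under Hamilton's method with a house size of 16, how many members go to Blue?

2

Standard divisor: 128502 ÷ 16 ≈ 8031.375.
Standard quotas: Red 3.0263, Blue 1.8633, Green 11.1104.
Lower quotas: Red 3, Blue 1, Green 11 (sum 15, leaving 1 seat).
Remainders in descending order: Blue 0.8633, Green 0.1104, Red 0.0263.
Largest remainder: Blue receives the extra seat.
Blue receives 2.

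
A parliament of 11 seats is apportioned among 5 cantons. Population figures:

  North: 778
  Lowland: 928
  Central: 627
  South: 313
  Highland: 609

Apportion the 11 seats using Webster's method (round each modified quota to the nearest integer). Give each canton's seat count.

North 3, Lowland 3, Central 2, South 1, Highland 2

Standard divisor 3255/11 ≈ 295.909; standard quotas: North 2.629, Lowland 3.136, Central 2.119, South 1.058, Highland 2.058.
Rounding to the nearest integer gives North 3, Lowland 3, Central 2, South 1, Highland 2 — total 11, matching the house size, so no adjustment is needed.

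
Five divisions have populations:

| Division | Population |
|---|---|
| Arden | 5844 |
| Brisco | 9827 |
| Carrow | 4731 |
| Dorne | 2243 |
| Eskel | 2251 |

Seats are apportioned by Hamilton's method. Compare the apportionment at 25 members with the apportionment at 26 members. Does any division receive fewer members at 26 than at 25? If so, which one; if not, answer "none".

At 25 seats: Arden 6, Brisco 10, Carrow 5, Dorne 2, Eskel 2.
At 26 seats: Arden 6, Brisco 10, Carrow 5, Dorne 2, Eskel 3.
No division's allocation decreased.

none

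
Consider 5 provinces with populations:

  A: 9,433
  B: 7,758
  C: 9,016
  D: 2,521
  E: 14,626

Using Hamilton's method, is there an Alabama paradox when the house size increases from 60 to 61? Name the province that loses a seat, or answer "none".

At 60 seats: A 13, B 11, C 12, D 4, E 20.
At 61 seats: A 13, B 11, C 13, D 3, E 21.
D drops from 4 to 3.

D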